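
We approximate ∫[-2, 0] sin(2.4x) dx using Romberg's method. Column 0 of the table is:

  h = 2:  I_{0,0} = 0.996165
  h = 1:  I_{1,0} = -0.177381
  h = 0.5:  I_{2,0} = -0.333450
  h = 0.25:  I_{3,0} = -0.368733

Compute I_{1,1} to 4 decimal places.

-0.5686

Richardson extrapolation on the trapezoidal column (denominator 4−1=3):
I_{1,1} = -0.177381 + (-0.177381 − 0.996165)/3 = -0.568563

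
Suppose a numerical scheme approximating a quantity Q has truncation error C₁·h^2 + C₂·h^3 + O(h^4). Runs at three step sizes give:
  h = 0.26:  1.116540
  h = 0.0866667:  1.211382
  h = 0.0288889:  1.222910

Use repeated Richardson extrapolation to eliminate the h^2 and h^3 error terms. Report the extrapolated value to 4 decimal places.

First eliminate the h^2 term (factor 3^2 = 9):
  B₁ = (9·1.211382 − 1.116540)/8 = 1.223237
  B₂ = (9·1.222910 − 1.211382)/8 = 1.224351
Then eliminate the h^3 term (factor 3^3 = 27):
  (27·1.224351 − 1.223237)/26 = 1.224394

1.2244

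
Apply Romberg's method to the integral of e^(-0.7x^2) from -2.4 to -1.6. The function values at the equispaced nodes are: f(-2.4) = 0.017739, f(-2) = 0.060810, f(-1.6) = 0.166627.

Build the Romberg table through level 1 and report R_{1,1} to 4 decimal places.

0.0570

R_{0,0} (trapezoid, 1 panel, h=0.8000): 0.073746
R_{1,0} (trapezoid, 2 panels, h=0.4000): 0.061197
R_{1,1} = 0.061197 + (0.061197 − 0.073746)/3 = 0.057014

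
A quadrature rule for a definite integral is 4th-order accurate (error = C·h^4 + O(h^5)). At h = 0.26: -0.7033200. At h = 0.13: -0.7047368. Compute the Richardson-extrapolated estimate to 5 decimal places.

The leading error scales as h^4; refining by a factor of 2 reduces it by 2^4 = 16.
Extrapolated value = (16·A(h/2) − A(h)) / (16 − 1)
= (16·(-0.7047368) − (-0.7033200)) / 15
= -10.5724688 / 15 = -0.7048313

-0.70483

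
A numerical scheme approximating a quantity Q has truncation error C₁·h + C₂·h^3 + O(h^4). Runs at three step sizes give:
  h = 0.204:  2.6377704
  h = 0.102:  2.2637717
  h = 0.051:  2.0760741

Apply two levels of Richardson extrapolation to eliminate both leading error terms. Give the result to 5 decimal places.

First eliminate the h term (factor 2^1 = 2):
  B₁ = (2·2.2637717 − 2.6377704)/1 = 1.8897730
  B₂ = (2·2.0760741 − 2.2637717)/1 = 1.8883765
Then eliminate the h^3 term (factor 2^3 = 8):
  (8·1.8883765 − 1.8897730)/7 = 1.8881770

1.88818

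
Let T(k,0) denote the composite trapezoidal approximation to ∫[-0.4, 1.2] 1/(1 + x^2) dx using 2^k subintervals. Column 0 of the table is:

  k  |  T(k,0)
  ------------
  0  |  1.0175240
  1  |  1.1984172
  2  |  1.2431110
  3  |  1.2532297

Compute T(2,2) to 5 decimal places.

T(1,1) = (4·1.1984172 − 1.0175240) / 3 = 1.2587149
T(2,1) = 1.2431110 + (1.2431110 − 1.1984172)/3 = 1.2580089
T(2,2) = 1.2580089 + (1.2580089 − 1.2587149)/15 = 1.2579618
(Column j=1 coincides with Simpson's rule on the same nodes.)

1.25796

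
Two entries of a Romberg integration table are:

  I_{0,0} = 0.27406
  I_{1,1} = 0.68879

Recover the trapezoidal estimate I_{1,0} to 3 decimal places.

0.585

From I_{1,1} = (4·I_{1,0} − I_{0,0})/3, solve for I_{1,0}:
4·I_{1,0} = 3·0.68879 + 0.27406 = 2.34043
I_{1,0} = 0.58511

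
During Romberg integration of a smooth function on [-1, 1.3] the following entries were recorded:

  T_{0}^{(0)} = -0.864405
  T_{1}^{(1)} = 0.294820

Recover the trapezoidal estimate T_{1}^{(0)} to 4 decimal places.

0.0050

From T_{1}^{(1)} = (4·T_{1}^{(0)} − T_{0}^{(0)})/3, solve for T_{1}^{(0)}:
4·T_{1}^{(0)} = 3·0.294820 + (-0.864405) = 0.020055
T_{1}^{(0)} = 0.005014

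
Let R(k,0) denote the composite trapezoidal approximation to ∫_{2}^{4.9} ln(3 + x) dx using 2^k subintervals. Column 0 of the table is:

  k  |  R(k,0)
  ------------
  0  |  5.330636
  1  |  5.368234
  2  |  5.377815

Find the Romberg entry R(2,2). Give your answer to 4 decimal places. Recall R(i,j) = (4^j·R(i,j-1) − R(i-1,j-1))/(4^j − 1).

5.3810

Richardson extrapolation on the trapezoidal column (denominator 4−1=3):
R(1,1) = (4·5.368234 − 5.330636) / 3 = 5.380767
R(2,1) = 5.377815 + (5.377815 − 5.368234)/3 = 5.381009
R(2,2) = 5.381009 + (5.381009 − 5.380767)/15 = 5.381025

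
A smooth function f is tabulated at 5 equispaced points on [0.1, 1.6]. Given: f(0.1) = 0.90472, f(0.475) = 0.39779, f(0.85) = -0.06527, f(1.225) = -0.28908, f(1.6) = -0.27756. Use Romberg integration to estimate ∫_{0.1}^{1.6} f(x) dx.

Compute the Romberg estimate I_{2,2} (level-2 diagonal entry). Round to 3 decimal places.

0.118

I_{0,0} (trapezoid, 1 panel, h=1.5000): 0.47037
I_{1,0} (trapezoid, 2 panels, h=0.7500): 0.18623
I_{2,0} (trapezoid, 4 panels, h=0.3750): 0.13388
I_{1,1} = 0.18623 + (0.18623 − 0.47037)/3 = 0.09152
I_{2,1} = 0.13388 + (0.13388 − 0.18623)/3 = 0.11643
I_{2,2} = 0.11643 + (0.11643 − 0.09152)/15 = 0.11809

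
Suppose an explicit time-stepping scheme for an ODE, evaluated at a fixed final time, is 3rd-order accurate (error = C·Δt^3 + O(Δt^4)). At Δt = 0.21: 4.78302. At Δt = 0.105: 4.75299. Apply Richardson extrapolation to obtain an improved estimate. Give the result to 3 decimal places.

The leading error scales as Δt^3; refining by a factor of 2 reduces it by 2^3 = 8.
Extrapolated value = (8·A(Δt/2) − A(Δt)) / (8 − 1)
= (8·4.75299 − 4.78302) / 7
= 33.24090 / 7 = 4.74870

4.749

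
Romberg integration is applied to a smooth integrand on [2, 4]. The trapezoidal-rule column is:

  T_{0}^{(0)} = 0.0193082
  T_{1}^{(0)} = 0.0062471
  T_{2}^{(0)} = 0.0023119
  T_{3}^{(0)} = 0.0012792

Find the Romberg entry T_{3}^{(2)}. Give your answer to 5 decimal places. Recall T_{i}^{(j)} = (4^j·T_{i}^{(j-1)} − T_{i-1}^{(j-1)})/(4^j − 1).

0.00093

Richardson extrapolation on the trapezoidal column (denominator 4−1=3):
T_{2}^{(1)} = 0.0023119 + (0.0023119 − 0.0062471)/3 = 0.0010002
T_{3}^{(1)} = (4·0.0012792 − 0.0023119) / 3 = 0.0009350
T_{3}^{(2)} = 0.0009350 + (0.0009350 − 0.0010002)/15 = 0.0009307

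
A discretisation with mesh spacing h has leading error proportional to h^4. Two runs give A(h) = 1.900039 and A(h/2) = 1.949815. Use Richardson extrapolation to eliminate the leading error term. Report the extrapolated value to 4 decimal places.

The leading error scales as h^4; refining by a factor of 2 reduces it by 2^4 = 16.
Extrapolated value = (16·A(h/2) − A(h)) / (16 − 1)
= (16·1.949815 − 1.900039) / 15
= 29.297001 / 15 = 1.953133

1.9531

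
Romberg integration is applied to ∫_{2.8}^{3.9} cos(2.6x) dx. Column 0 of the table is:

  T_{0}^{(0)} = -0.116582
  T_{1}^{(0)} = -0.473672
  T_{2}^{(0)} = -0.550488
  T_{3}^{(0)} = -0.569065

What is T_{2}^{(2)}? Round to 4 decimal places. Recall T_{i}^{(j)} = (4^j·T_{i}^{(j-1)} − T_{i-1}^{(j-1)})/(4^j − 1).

-0.5750

Richardson extrapolation on the trapezoidal column (denominator 4−1=3):
T_{1}^{(1)} = (4·(-0.473672) − (-0.116582)) / 3 = -0.592702
T_{2}^{(1)} = -0.550488 + (-0.550488 − (-0.473672))/3 = -0.576093
T_{2}^{(2)} = (16·(-0.576093) − (-0.592702)) / 15 = -0.574986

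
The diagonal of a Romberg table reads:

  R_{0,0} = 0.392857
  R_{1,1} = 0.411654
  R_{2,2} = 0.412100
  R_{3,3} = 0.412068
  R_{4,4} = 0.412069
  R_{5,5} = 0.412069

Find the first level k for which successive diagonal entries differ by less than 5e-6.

k = 4

|R_{1,1} − R_{0,0}| = 0.018797 ≥ 5e-6
|R_{2,2} − R_{1,1}| = 0.000446 ≥ 5e-6
|R_{3,3} − R_{2,2}| = 0.000032 ≥ 5e-6
|R_{4,4} − R_{3,3}| = 0.000001 < 5e-6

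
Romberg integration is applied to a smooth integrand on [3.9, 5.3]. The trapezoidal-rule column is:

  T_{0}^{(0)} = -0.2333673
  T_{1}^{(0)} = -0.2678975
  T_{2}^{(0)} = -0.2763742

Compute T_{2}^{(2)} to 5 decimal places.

-0.27919

Richardson extrapolation on the trapezoidal column (denominator 4−1=3):
T_{1}^{(1)} = -0.2678975 + (-0.2678975 − (-0.2333673))/3 = -0.2794076
T_{2}^{(1)} = -0.2763742 + (-0.2763742 − (-0.2678975))/3 = -0.2791998
T_{2}^{(2)} = (16·(-0.2791998) − (-0.2794076)) / 15 = -0.2791859
(Column j=1 coincides with Simpson's rule on the same nodes.)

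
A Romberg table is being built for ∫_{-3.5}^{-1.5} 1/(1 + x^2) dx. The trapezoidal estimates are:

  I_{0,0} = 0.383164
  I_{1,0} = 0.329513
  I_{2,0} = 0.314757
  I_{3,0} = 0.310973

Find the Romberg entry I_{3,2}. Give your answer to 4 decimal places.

Richardson extrapolation on the trapezoidal column (denominator 4−1=3):
I_{2,1} = 0.314757 + (0.314757 − 0.329513)/3 = 0.309838
I_{3,1} = (4·0.310973 − 0.314757) / 3 = 0.309712
I_{3,2} = 0.309712 + (0.309712 − 0.309838)/15 = 0.309704
(Column j=1 coincides with Simpson's rule on the same nodes.)

0.3097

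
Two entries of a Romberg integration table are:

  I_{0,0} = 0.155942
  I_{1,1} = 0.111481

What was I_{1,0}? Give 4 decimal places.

0.1226

From I_{1,1} = (4·I_{1,0} − I_{0,0})/3, solve for I_{1,0}:
4·I_{1,0} = 3·0.111481 + 0.155942 = 0.490385
I_{1,0} = 0.122596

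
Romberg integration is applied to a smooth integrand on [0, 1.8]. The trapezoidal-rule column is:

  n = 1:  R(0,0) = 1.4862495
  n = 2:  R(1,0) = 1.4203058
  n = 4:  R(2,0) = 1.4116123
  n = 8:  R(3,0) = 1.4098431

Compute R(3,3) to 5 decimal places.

Richardson extrapolation on the trapezoidal column (denominator 4−1=3):
R(1,1) = (4·1.4203058 − 1.4862495) / 3 = 1.3983246
R(2,1) = 1.4116123 + (1.4116123 − 1.4203058)/3 = 1.4087145
R(3,1) = (4·1.4098431 − 1.4116123) / 3 = 1.4092534
R(2,2) = 1.4087145 + (1.4087145 − 1.3983246)/15 = 1.4094072
R(3,2) = (16·1.4092534 − 1.4087145) / 15 = 1.4092893
R(3,3) = (64·1.4092893 − 1.4094072) / 63 = 1.4092874

1.40929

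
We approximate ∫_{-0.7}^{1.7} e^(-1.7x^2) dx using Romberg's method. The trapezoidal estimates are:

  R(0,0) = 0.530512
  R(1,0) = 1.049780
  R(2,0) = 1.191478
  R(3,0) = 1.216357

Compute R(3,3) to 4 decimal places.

1.2235

Richardson extrapolation on the trapezoidal column (denominator 4−1=3):
R(1,1) = 1.049780 + (1.049780 − 0.530512)/3 = 1.222869
R(2,1) = (4·1.191478 − 1.049780) / 3 = 1.238711
R(3,1) = 1.216357 + (1.216357 − 1.191478)/3 = 1.224650
R(2,2) = 1.238711 + (1.238711 − 1.222869)/15 = 1.239767
R(3,2) = (16·1.224650 − 1.238711) / 15 = 1.223713
R(3,3) = 1.223713 + (1.223713 − 1.239767)/63 = 1.223458
(Column j=1 coincides with Simpson's rule on the same nodes.)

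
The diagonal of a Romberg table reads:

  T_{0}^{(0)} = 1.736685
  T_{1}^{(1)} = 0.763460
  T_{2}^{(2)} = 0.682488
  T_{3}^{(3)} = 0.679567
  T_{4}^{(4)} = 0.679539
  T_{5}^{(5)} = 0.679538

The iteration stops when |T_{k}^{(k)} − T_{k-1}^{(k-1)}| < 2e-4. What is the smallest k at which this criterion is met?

|T_{1}^{(1)} − T_{0}^{(0)}| = 0.973225 ≥ 2e-4
|T_{2}^{(2)} − T_{1}^{(1)}| = 0.080972 ≥ 2e-4
|T_{3}^{(3)} − T_{2}^{(2)}| = 0.002921 ≥ 2e-4
|T_{4}^{(4)} − T_{3}^{(3)}| = 0.000028 < 2e-4

k = 4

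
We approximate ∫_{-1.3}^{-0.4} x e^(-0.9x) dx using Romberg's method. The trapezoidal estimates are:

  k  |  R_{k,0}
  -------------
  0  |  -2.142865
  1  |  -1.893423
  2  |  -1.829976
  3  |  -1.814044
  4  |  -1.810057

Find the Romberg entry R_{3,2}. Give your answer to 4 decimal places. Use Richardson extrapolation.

Richardson extrapolation on the trapezoidal column (denominator 4−1=3):
R_{2,1} = -1.829976 + (-1.829976 − (-1.893423))/3 = -1.808827
R_{3,1} = -1.814044 + (-1.814044 − (-1.829976))/3 = -1.808733
R_{3,2} = -1.808733 + (-1.808733 − (-1.808827))/15 = -1.808727

-1.8087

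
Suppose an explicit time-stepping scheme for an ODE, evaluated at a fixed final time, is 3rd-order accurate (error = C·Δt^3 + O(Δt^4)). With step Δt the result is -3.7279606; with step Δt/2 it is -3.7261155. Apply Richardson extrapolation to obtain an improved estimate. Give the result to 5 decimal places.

Extrapolated value = (8·A(Δt/2) − A(Δt)) / (8 − 1)
= (8·(-3.7261155) − (-3.7279606)) / 7
= -26.0809634 / 7 = -3.7258519

-3.72585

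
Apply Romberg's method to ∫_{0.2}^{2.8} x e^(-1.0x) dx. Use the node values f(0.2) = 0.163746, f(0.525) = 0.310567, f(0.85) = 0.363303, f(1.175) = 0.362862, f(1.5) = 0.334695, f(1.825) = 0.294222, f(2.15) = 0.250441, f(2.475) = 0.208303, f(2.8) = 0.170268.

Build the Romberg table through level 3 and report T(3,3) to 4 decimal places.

0.7514

T(0,0) (trapezoid, 1 panel, h=2.6000): 0.434218
T(1,0) (trapezoid, 2 panels, h=1.3000): 0.652213
T(2,0) (trapezoid, 4 panels, h=0.6500): 0.725040
T(3,0) (trapezoid, 8 panels, h=0.3250): 0.744705
T(1,1) = 0.652213 + (0.652213 − 0.434218)/3 = 0.724878
T(2,1) = 0.725040 + (0.725040 − 0.652213)/3 = 0.749316
T(3,1) = 0.744705 + (0.744705 − 0.725040)/3 = 0.751260
T(2,2) = 0.749316 + (0.749316 − 0.724878)/15 = 0.750945
T(3,2) = 0.751260 + (0.751260 − 0.749316)/15 = 0.751390
T(3,3) = 0.751390 + (0.751390 − 0.750945)/63 = 0.751397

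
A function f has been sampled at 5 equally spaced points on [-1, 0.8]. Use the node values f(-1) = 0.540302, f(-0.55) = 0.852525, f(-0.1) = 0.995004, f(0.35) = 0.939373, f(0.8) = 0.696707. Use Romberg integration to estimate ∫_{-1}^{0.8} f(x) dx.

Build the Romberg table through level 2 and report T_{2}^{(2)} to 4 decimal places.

T_{0}^{(0)} (trapezoid, 1 panel, h=1.8000): 1.113308
T_{1}^{(0)} (trapezoid, 2 panels, h=0.9000): 1.452158
T_{2}^{(0)} (trapezoid, 4 panels, h=0.4500): 1.532433
T_{1}^{(1)} = 1.452158 + (1.452158 − 1.113308)/3 = 1.565108
T_{2}^{(1)} = 1.532433 + (1.532433 − 1.452158)/3 = 1.559191
T_{2}^{(2)} = 1.559191 + (1.559191 − 1.565108)/15 = 1.558797

1.5588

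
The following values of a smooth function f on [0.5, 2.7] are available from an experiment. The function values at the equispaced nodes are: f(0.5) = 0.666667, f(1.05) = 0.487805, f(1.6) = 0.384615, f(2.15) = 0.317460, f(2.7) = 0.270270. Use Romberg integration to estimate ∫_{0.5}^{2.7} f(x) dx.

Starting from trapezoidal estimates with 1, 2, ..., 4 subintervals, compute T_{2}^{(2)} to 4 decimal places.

0.9030

T_{0}^{(0)} (trapezoid, 1 panel, h=2.2000): 1.030631
T_{1}^{(0)} (trapezoid, 2 panels, h=1.1000): 0.938392
T_{2}^{(0)} (trapezoid, 4 panels, h=0.5500): 0.912092
T_{1}^{(1)} = 0.938392 + (0.938392 − 1.030631)/3 = 0.907646
T_{2}^{(1)} = 0.912092 + (0.912092 − 0.938392)/3 = 0.903325
T_{2}^{(2)} = 0.903325 + (0.903325 − 0.907646)/15 = 0.903037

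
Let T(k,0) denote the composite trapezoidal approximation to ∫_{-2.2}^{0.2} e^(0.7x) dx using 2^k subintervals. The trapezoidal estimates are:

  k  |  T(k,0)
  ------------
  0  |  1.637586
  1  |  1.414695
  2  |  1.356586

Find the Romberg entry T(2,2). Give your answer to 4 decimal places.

1.3370

T(1,1) = (4·1.414695 − 1.637586) / 3 = 1.340398
T(2,1) = 1.356586 + (1.356586 − 1.414695)/3 = 1.337216
T(2,2) = (16·1.337216 − 1.340398) / 15 = 1.337004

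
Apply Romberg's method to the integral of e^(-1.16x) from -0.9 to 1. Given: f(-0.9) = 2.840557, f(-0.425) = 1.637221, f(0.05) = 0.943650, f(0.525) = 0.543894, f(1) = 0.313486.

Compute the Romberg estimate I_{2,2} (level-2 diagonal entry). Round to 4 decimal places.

I_{0,0} (trapezoid, 1 panel, h=1.9000): 2.996341
I_{1,0} (trapezoid, 2 panels, h=0.9500): 2.394638
I_{2,0} (trapezoid, 4 panels, h=0.4750): 2.233349
I_{1,1} = 2.394638 + (2.394638 − 2.996341)/3 = 2.194070
I_{2,1} = 2.233349 + (2.233349 − 2.394638)/3 = 2.179586
I_{2,2} = 2.179586 + (2.179586 − 2.194070)/15 = 2.178620

2.1786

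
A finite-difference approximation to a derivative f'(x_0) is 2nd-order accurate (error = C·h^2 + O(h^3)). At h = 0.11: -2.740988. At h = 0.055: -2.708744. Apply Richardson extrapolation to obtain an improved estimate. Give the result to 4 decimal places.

-2.6980

The leading error scales as h^2; refining by a factor of 2 reduces it by 2^2 = 4.
Extrapolated value = (4·A(h/2) − A(h)) / (4 − 1)
= (4·(-2.708744) − (-2.740988)) / 3
= -8.093988 / 3 = -2.697996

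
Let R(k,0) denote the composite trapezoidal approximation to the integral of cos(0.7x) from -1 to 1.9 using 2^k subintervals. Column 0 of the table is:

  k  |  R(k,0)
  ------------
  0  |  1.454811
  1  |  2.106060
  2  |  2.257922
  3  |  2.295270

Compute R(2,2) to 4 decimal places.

Richardson extrapolation on the trapezoidal column (denominator 4−1=3):
R(1,1) = 2.106060 + (2.106060 − 1.454811)/3 = 2.323143
R(2,1) = (4·2.257922 − 2.106060) / 3 = 2.308543
R(2,2) = 2.308543 + (2.308543 − 2.323143)/15 = 2.307570

2.3076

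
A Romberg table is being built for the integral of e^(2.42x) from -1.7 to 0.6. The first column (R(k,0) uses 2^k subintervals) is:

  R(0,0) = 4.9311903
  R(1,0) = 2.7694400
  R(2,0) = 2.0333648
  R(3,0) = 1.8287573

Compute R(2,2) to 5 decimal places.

R(1,1) = 2.7694400 + (2.7694400 − 4.9311903)/3 = 2.0488566
R(2,1) = (4·2.0333648 − 2.7694400) / 3 = 1.7880064
R(2,2) = 1.7880064 + (1.7880064 − 2.0488566)/15 = 1.7706164

1.77062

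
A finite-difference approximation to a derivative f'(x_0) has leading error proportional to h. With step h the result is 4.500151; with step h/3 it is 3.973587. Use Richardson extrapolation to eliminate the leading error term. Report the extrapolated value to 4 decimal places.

3.7103

The leading error scales as h; refining by a factor of 3 reduces it by 3^1 = 3.
Extrapolated value = (3·A(h/3) − A(h)) / (3 − 1)
= (3·3.973587 − 4.500151) / 2
= 7.420610 / 2 = 3.710305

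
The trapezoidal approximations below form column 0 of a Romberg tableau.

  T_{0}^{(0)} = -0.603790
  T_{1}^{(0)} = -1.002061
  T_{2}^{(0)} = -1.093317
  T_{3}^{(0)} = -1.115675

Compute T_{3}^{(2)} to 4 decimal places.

-1.1231

T_{2}^{(1)} = (4·(-1.093317) − (-1.002061)) / 3 = -1.123736
T_{3}^{(1)} = -1.115675 + (-1.115675 − (-1.093317))/3 = -1.123128
T_{3}^{(2)} = (16·(-1.123128) − (-1.123736)) / 15 = -1.123087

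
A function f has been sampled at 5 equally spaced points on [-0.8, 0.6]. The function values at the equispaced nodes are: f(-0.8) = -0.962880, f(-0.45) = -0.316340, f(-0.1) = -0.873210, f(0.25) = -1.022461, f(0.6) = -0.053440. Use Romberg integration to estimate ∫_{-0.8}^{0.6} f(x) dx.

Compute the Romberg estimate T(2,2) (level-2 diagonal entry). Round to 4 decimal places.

-0.9401

T(0,0) (trapezoid, 1 panel, h=1.4000): -0.711424
T(1,0) (trapezoid, 2 panels, h=0.7000): -0.966959
T(2,0) (trapezoid, 4 panels, h=0.3500): -0.952060
T(1,1) = -0.966959 + (-0.966959 − (-0.711424))/3 = -1.052137
T(2,1) = -0.952060 + (-0.952060 − (-0.966959))/3 = -0.947094
T(2,2) = -0.947094 + (-0.947094 − (-1.052137))/15 = -0.940091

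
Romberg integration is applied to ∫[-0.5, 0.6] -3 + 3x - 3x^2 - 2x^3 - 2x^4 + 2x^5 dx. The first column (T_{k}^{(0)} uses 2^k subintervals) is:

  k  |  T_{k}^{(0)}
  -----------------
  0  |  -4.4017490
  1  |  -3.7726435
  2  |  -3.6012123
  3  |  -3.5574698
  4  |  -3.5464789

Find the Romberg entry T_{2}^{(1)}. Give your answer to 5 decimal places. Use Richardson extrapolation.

-3.54407

T_{2}^{(1)} = (4·(-3.6012123) − (-3.7726435)) / 3 = -3.5440686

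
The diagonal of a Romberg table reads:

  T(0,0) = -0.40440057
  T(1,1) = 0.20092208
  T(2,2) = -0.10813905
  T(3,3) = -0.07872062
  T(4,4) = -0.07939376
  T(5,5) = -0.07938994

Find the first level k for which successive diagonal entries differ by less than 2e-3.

k = 4

|T(1,1) − T(0,0)| = 0.60532265 ≥ 2e-3
|T(2,2) − T(1,1)| = 0.30906113 ≥ 2e-3
|T(3,3) − T(2,2)| = 0.02941843 ≥ 2e-3
|T(4,4) − T(3,3)| = 0.00067314 < 2e-3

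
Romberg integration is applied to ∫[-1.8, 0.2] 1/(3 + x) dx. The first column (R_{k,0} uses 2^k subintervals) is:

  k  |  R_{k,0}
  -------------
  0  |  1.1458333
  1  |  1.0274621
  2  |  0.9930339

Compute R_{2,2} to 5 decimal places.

0.98113

Richardson extrapolation on the trapezoidal column (denominator 4−1=3):
R_{1,1} = 1.0274621 + (1.0274621 − 1.1458333)/3 = 0.9880050
R_{2,1} = (4·0.9930339 − 1.0274621) / 3 = 0.9815578
R_{2,2} = (16·0.9815578 − 0.9880050) / 15 = 0.9811280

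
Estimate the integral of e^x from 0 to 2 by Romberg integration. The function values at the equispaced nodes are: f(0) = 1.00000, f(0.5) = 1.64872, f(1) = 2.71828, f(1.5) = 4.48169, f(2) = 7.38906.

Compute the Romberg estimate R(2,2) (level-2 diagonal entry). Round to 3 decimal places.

6.389

R(0,0) (trapezoid, 1 panel, h=2.0000): 8.38906
R(1,0) (trapezoid, 2 panels, h=1.0000): 6.91281
R(2,0) (trapezoid, 4 panels, h=0.5000): 6.52161
R(1,1) = 6.91281 + (6.91281 − 8.38906)/3 = 6.42073
R(2,1) = 6.52161 + (6.52161 − 6.91281)/3 = 6.39121
R(2,2) = 6.39121 + (6.39121 − 6.42073)/15 = 6.38924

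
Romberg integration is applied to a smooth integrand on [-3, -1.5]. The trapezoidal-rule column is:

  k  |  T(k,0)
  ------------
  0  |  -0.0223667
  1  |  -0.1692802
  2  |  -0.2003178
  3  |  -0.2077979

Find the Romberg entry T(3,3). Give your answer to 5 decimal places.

-0.21027

Richardson extrapolation on the trapezoidal column (denominator 4−1=3):
T(1,1) = -0.1692802 + (-0.1692802 − (-0.0223667))/3 = -0.2182514
T(2,1) = (4·(-0.2003178) − (-0.1692802)) / 3 = -0.2106637
T(3,1) = -0.2077979 + (-0.2077979 − (-0.2003178))/3 = -0.2102913
T(2,2) = (16·(-0.2106637) − (-0.2182514)) / 15 = -0.2101579
T(3,2) = -0.2102913 + (-0.2102913 − (-0.2106637))/15 = -0.2102665
T(3,3) = (64·(-0.2102665) − (-0.2101579)) / 63 = -0.2102682
(Column j=1 coincides with Simpson's rule on the same nodes.)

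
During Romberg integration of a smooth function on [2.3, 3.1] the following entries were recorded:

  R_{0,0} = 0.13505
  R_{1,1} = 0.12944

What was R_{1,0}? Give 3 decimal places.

From R_{1,1} = (4·R_{1,0} − R_{0,0})/3, solve for R_{1,0}:
4·R_{1,0} = 3·0.12944 + 0.13505 = 0.52337
R_{1,0} = 0.13084

0.131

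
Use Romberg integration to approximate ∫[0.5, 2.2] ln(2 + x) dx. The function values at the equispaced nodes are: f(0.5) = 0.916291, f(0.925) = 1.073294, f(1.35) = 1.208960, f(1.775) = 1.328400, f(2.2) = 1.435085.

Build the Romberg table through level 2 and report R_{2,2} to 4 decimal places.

R_{0,0} (trapezoid, 1 panel, h=1.7000): 1.998670
R_{1,0} (trapezoid, 2 panels, h=0.8500): 2.026951
R_{2,0} (trapezoid, 4 panels, h=0.4250): 2.034195
R_{1,1} = 2.026951 + (2.026951 − 1.998670)/3 = 2.036378
R_{2,1} = 2.034195 + (2.034195 − 2.026951)/3 = 2.036610
R_{2,2} = 2.036610 + (2.036610 − 2.036378)/15 = 2.036625

2.0366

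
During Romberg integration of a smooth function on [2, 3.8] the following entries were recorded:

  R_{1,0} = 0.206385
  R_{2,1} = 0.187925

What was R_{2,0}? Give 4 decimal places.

From R_{2,1} = (4·R_{2,0} − R_{1,0})/3, solve for R_{2,0}:
4·R_{2,0} = 3·0.187925 + 0.206385 = 0.770160
R_{2,0} = 0.192540

0.1925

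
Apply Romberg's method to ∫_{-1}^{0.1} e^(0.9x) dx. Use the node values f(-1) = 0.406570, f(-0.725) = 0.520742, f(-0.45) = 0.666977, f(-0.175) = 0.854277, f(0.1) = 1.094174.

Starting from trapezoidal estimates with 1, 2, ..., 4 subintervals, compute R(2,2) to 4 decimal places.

0.7640

R(0,0) (trapezoid, 1 panel, h=1.1000): 0.825409
R(1,0) (trapezoid, 2 panels, h=0.5500): 0.779542
R(2,0) (trapezoid, 4 panels, h=0.2750): 0.767901
R(1,1) = 0.779542 + (0.779542 − 0.825409)/3 = 0.764253
R(2,1) = 0.767901 + (0.767901 − 0.779542)/3 = 0.764021
R(2,2) = 0.764021 + (0.764021 − 0.764253)/15 = 0.764006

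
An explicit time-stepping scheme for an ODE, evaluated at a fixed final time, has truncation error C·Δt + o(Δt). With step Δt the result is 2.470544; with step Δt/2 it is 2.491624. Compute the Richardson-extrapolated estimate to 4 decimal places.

2.5127

Extrapolated value = (2·A(Δt/2) − A(Δt)) / (2 − 1)
= (2·2.491624 − 2.470544) / 1
= 2.512704 / 1 = 2.512704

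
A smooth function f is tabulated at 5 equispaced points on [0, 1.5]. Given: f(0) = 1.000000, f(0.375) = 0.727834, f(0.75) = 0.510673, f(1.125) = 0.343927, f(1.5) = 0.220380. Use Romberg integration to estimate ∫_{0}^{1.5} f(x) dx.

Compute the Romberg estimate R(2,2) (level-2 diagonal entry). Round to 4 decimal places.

R(0,0) (trapezoid, 1 panel, h=1.5000): 0.915285
R(1,0) (trapezoid, 2 panels, h=0.7500): 0.840647
R(2,0) (trapezoid, 4 panels, h=0.3750): 0.822234
R(1,1) = 0.840647 + (0.840647 − 0.915285)/3 = 0.815768
R(2,1) = 0.822234 + (0.822234 − 0.840647)/3 = 0.816096
R(2,2) = 0.816096 + (0.816096 − 0.815768)/15 = 0.816118

0.8161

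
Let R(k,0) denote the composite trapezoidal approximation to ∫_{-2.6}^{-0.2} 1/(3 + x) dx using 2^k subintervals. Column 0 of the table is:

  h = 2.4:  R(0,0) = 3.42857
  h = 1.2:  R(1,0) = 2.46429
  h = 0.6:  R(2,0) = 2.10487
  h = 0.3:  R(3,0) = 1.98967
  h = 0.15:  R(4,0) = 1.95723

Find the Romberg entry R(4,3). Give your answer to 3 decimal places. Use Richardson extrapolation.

1.946

Richardson extrapolation on the trapezoidal column (denominator 4−1=3):
R(2,1) = 2.10487 + (2.10487 − 2.46429)/3 = 1.98506
R(3,1) = 1.98967 + (1.98967 − 2.10487)/3 = 1.95127
R(4,1) = 1.95723 + (1.95723 − 1.98967)/3 = 1.94642
R(3,2) = (16·1.95127 − 1.98506) / 15 = 1.94902
R(4,2) = (16·1.94642 − 1.95127) / 15 = 1.94610
R(4,3) = 1.94610 + (1.94610 − 1.94902)/63 = 1.94605
(Column j=1 coincides with Simpson's rule on the same nodes.)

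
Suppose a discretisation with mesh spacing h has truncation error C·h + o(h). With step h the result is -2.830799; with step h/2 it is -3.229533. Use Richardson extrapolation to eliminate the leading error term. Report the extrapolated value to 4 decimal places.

The leading error scales as h; refining by a factor of 2 reduces it by 2^1 = 2.
Extrapolated value = (2·A(h/2) − A(h)) / (2 − 1)
= (2·(-3.229533) − (-2.830799)) / 1
= -3.628267 / 1 = -3.628267

-3.6283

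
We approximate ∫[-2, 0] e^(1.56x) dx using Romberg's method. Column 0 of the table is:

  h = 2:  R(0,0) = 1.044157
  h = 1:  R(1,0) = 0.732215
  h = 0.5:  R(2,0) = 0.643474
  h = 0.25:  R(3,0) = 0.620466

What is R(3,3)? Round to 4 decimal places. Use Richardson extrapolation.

0.6127

Richardson extrapolation on the trapezoidal column (denominator 4−1=3):
R(1,1) = 0.732215 + (0.732215 − 1.044157)/3 = 0.628234
R(2,1) = 0.643474 + (0.643474 − 0.732215)/3 = 0.613894
R(3,1) = (4·0.620466 − 0.643474) / 3 = 0.612797
R(2,2) = (16·0.613894 − 0.628234) / 15 = 0.612938
R(3,2) = (16·0.612797 − 0.613894) / 15 = 0.612724
R(3,3) = 0.612724 + (0.612724 − 0.612938)/63 = 0.612721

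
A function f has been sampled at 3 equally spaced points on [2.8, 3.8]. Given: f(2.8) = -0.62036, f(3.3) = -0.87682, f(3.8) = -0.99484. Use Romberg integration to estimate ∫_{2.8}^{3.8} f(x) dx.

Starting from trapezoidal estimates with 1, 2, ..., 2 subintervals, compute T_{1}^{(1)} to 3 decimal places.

T_{0}^{(0)} (trapezoid, 1 panel, h=1.0000): -0.80760
T_{1}^{(0)} (trapezoid, 2 panels, h=0.5000): -0.84221
T_{1}^{(1)} = -0.84221 + (-0.84221 − (-0.80760))/3 = -0.85375

-0.854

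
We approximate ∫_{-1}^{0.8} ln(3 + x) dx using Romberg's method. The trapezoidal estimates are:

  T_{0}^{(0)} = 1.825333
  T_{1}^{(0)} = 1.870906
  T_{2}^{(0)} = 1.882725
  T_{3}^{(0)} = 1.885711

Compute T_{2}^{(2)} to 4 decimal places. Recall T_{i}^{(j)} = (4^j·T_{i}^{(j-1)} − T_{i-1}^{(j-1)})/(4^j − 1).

1.8867

Richardson extrapolation on the trapezoidal column (denominator 4−1=3):
T_{1}^{(1)} = 1.870906 + (1.870906 − 1.825333)/3 = 1.886097
T_{2}^{(1)} = 1.882725 + (1.882725 − 1.870906)/3 = 1.886665
T_{2}^{(2)} = 1.886665 + (1.886665 − 1.886097)/15 = 1.886703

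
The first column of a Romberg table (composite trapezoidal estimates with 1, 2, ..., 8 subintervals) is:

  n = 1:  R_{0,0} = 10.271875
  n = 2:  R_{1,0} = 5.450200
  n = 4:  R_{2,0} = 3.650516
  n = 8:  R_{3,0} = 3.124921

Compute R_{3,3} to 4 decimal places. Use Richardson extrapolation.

Richardson extrapolation on the trapezoidal column (denominator 4−1=3):
R_{1,1} = (4·5.450200 − 10.271875) / 3 = 3.842975
R_{2,1} = 3.650516 + (3.650516 − 5.450200)/3 = 3.050621
R_{3,1} = 3.124921 + (3.124921 − 3.650516)/3 = 2.949723
R_{2,2} = (16·3.050621 − 3.842975) / 15 = 2.997797
R_{3,2} = 2.949723 + (2.949723 − 3.050621)/15 = 2.942996
R_{3,3} = 2.942996 + (2.942996 − 2.997797)/63 = 2.942126

2.9421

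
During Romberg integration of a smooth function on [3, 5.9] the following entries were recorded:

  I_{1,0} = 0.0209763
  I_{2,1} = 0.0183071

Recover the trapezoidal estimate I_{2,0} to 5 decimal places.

From I_{2,1} = (4·I_{2,0} − I_{1,0})/3, solve for I_{2,0}:
4·I_{2,0} = 3·0.0183071 + 0.0209763 = 0.0758976
I_{2,0} = 0.0189744

0.01897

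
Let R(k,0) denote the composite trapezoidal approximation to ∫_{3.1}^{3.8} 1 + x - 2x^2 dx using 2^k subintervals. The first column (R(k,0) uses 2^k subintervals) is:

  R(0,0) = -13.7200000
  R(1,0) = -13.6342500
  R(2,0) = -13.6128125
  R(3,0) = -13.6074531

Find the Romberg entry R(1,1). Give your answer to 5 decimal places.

R(1,1) = (4·(-13.6342500) − (-13.7200000)) / 3 = -13.6056667

-13.60567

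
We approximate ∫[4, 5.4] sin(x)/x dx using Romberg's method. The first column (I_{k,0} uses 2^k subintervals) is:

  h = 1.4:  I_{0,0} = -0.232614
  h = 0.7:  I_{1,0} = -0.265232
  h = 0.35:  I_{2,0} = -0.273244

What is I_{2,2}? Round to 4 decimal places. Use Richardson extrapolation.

Richardson extrapolation on the trapezoidal column (denominator 4−1=3):
I_{1,1} = (4·(-0.265232) − (-0.232614)) / 3 = -0.276105
I_{2,1} = -0.273244 + (-0.273244 − (-0.265232))/3 = -0.275915
I_{2,2} = -0.275915 + (-0.275915 − (-0.276105))/15 = -0.275902
(Column j=1 coincides with Simpson's rule on the same nodes.)

-0.2759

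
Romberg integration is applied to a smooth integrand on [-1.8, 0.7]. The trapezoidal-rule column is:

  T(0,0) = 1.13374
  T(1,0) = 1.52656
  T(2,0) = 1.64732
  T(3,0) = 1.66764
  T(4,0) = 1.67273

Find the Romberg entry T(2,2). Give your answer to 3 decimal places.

1.690

Richardson extrapolation on the trapezoidal column (denominator 4−1=3):
T(1,1) = (4·1.52656 − 1.13374) / 3 = 1.65750
T(2,1) = 1.64732 + (1.64732 − 1.52656)/3 = 1.68757
T(2,2) = 1.68757 + (1.68757 − 1.65750)/15 = 1.68957
(Column j=1 coincides with Simpson's rule on the same nodes.)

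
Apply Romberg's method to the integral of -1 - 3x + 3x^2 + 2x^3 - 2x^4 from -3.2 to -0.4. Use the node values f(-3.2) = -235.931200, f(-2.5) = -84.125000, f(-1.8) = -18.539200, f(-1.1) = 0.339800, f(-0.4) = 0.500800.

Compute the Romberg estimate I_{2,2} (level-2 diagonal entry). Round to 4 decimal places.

I_{0,0} (trapezoid, 1 panel, h=2.8000): -329.602560
I_{1,0} (trapezoid, 2 panels, h=1.4000): -190.756160
I_{2,0} (trapezoid, 4 panels, h=0.7000): -154.027720
I_{1,1} = -190.756160 + (-190.756160 − (-329.602560))/3 = -144.474027
I_{2,1} = -154.027720 + (-154.027720 − (-190.756160))/3 = -141.784907
I_{2,2} = -141.784907 + (-141.784907 − (-144.474027))/15 = -141.605632

-141.6056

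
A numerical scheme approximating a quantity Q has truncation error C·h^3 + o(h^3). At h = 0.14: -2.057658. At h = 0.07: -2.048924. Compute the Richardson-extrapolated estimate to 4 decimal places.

Extrapolated value = (8·A(h/2) − A(h)) / (8 − 1)
= (8·(-2.048924) − (-2.057658)) / 7
= -14.333734 / 7 = -2.047676

-2.0477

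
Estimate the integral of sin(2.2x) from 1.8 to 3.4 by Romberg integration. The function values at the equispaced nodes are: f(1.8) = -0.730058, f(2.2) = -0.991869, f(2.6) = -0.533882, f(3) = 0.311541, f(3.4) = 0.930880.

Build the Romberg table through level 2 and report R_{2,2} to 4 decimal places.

-0.4759

R_{0,0} (trapezoid, 1 panel, h=1.6000): 0.160658
R_{1,0} (trapezoid, 2 panels, h=0.8000): -0.346777
R_{2,0} (trapezoid, 4 panels, h=0.4000): -0.445520
R_{1,1} = -0.346777 + (-0.346777 − 0.160658)/3 = -0.515922
R_{2,1} = -0.445520 + (-0.445520 − (-0.346777))/3 = -0.478434
R_{2,2} = -0.478434 + (-0.478434 − (-0.515922))/15 = -0.475935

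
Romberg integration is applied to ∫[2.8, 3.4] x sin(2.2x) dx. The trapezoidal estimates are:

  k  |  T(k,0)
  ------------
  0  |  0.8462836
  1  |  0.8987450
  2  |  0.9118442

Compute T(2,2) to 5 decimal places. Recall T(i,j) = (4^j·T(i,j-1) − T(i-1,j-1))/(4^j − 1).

0.91621

Richardson extrapolation on the trapezoidal column (denominator 4−1=3):
T(1,1) = (4·0.8987450 − 0.8462836) / 3 = 0.9162321
T(2,1) = (4·0.9118442 − 0.8987450) / 3 = 0.9162106
T(2,2) = (16·0.9162106 − 0.9162321) / 15 = 0.9162092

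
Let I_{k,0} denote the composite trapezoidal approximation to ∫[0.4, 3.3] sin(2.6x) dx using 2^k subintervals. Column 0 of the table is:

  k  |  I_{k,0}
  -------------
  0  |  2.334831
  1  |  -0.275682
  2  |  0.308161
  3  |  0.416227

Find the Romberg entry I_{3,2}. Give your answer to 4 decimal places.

0.4489

I_{2,1} = 0.308161 + (0.308161 − (-0.275682))/3 = 0.502775
I_{3,1} = 0.416227 + (0.416227 − 0.308161)/3 = 0.452249
I_{3,2} = (16·0.452249 − 0.502775) / 15 = 0.448881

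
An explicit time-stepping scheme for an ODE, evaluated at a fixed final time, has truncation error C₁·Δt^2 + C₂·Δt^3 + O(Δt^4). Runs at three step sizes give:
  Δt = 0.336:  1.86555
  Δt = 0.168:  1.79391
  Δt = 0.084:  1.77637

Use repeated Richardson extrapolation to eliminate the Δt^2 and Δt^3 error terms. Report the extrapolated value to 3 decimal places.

First eliminate the Δt^2 term (factor 2^2 = 4):
  B₁ = (4·1.79391 − 1.86555)/3 = 1.77003
  B₂ = (4·1.77637 − 1.79391)/3 = 1.77052
Then eliminate the Δt^3 term (factor 2^3 = 8):
  (8·1.77052 − 1.77003)/7 = 1.77059

1.771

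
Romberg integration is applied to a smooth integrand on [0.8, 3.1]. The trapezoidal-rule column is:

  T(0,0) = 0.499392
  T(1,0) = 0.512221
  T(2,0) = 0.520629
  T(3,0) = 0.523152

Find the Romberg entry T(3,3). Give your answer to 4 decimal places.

0.5240

T(1,1) = 0.512221 + (0.512221 − 0.499392)/3 = 0.516497
T(2,1) = 0.520629 + (0.520629 − 0.512221)/3 = 0.523432
T(3,1) = 0.523152 + (0.523152 − 0.520629)/3 = 0.523993
T(2,2) = (16·0.523432 − 0.516497) / 15 = 0.523894
T(3,2) = 0.523993 + (0.523993 − 0.523432)/15 = 0.524030
T(3,3) = (64·0.524030 − 0.523894) / 63 = 0.524032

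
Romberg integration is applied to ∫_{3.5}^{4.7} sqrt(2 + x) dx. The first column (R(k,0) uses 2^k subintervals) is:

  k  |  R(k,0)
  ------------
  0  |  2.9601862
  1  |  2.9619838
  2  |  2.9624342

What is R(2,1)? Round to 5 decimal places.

2.96258

Richardson extrapolation on the trapezoidal column (denominator 4−1=3):
R(2,1) = 2.9624342 + (2.9624342 − 2.9619838)/3 = 2.9625843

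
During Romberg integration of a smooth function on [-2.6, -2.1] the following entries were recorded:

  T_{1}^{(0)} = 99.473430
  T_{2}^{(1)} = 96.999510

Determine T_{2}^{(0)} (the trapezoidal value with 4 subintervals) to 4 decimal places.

From T_{2}^{(1)} = (4·T_{2}^{(0)} − T_{1}^{(0)})/3, solve for T_{2}^{(0)}:
4·T_{2}^{(0)} = 3·96.999510 + 99.473430 = 390.471960
T_{2}^{(0)} = 97.617990

97.6180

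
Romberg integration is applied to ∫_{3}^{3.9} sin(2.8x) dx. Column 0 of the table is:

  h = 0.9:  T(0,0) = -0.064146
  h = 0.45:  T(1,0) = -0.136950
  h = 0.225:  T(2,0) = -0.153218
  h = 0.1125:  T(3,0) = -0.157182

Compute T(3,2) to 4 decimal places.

-0.1585

Richardson extrapolation on the trapezoidal column (denominator 4−1=3):
T(2,1) = (4·(-0.153218) − (-0.136950)) / 3 = -0.158641
T(3,1) = (4·(-0.157182) − (-0.153218)) / 3 = -0.158503
T(3,2) = -0.158503 + (-0.158503 − (-0.158641))/15 = -0.158494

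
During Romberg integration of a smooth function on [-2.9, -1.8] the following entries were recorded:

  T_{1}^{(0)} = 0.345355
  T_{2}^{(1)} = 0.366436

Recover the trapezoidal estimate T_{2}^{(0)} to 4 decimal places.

0.3612

From T_{2}^{(1)} = (4·T_{2}^{(0)} − T_{1}^{(0)})/3, solve for T_{2}^{(0)}:
4·T_{2}^{(0)} = 3·0.366436 + 0.345355 = 1.444663
T_{2}^{(0)} = 0.361166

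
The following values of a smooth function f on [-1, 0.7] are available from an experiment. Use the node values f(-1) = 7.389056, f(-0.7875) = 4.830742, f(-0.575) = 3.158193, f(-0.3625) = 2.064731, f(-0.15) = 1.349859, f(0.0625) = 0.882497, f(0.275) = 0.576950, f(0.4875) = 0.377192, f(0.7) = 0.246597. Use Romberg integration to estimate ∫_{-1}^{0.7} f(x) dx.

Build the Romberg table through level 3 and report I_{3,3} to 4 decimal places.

3.5712

I_{0,0} (trapezoid, 1 panel, h=1.7000): 6.490305
I_{1,0} (trapezoid, 2 panels, h=0.8500): 4.392533
I_{2,0} (trapezoid, 4 panels, h=0.4250): 3.783702
I_{3,0} (trapezoid, 8 panels, h=0.2125): 3.624823
I_{1,1} = 4.392533 + (4.392533 − 6.490305)/3 = 3.693276
I_{2,1} = 3.783702 + (3.783702 − 4.392533)/3 = 3.580758
I_{3,1} = 3.624823 + (3.624823 − 3.783702)/3 = 3.571863
I_{2,2} = 3.580758 + (3.580758 − 3.693276)/15 = 3.573257
I_{3,2} = 3.571863 + (3.571863 − 3.580758)/15 = 3.571270
I_{3,3} = 3.571270 + (3.571270 − 3.573257)/63 = 3.571238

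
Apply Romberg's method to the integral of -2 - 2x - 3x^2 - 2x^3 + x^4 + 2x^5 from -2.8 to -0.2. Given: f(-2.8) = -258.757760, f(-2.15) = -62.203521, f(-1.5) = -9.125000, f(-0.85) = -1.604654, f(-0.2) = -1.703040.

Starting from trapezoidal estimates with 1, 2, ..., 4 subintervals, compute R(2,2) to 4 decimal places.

R(0,0) (trapezoid, 1 panel, h=2.6000): -338.599040
R(1,0) (trapezoid, 2 panels, h=1.3000): -181.162020
R(2,0) (trapezoid, 4 panels, h=0.6500): -132.056324
R(1,1) = -181.162020 + (-181.162020 − (-338.599040))/3 = -128.683013
R(2,1) = -132.056324 + (-132.056324 − (-181.162020))/3 = -115.687759
R(2,2) = -115.687759 + (-115.687759 − (-128.683013))/15 = -114.821409

-114.8214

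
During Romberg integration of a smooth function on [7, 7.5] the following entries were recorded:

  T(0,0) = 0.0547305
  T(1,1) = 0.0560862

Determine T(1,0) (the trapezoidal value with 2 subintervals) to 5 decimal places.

0.05575

From T(1,1) = (4·T(1,0) − T(0,0))/3, solve for T(1,0):
4·T(1,0) = 3·0.0560862 + 0.0547305 = 0.2229891
T(1,0) = 0.0557473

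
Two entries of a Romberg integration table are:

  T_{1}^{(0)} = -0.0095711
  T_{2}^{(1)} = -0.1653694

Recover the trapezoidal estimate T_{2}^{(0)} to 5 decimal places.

From T_{2}^{(1)} = (4·T_{2}^{(0)} − T_{1}^{(0)})/3, solve for T_{2}^{(0)}:
4·T_{2}^{(0)} = 3·(-0.1653694) + (-0.0095711) = -0.5056793
T_{2}^{(0)} = -0.1264198

-0.12642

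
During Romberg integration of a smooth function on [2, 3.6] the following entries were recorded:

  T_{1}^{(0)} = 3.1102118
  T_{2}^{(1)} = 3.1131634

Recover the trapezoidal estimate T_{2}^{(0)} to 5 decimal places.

From T_{2}^{(1)} = (4·T_{2}^{(0)} − T_{1}^{(0)})/3, solve for T_{2}^{(0)}:
4·T_{2}^{(0)} = 3·3.1131634 + 3.1102118 = 12.4497020
T_{2}^{(0)} = 3.1124255

3.11243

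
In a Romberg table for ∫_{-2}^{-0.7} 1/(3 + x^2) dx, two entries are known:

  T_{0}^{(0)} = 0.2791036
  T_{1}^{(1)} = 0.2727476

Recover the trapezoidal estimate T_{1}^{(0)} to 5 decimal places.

0.27434

From T_{1}^{(1)} = (4·T_{1}^{(0)} − T_{0}^{(0)})/3, solve for T_{1}^{(0)}:
4·T_{1}^{(0)} = 3·0.2727476 + 0.2791036 = 1.0973464
T_{1}^{(0)} = 0.2743366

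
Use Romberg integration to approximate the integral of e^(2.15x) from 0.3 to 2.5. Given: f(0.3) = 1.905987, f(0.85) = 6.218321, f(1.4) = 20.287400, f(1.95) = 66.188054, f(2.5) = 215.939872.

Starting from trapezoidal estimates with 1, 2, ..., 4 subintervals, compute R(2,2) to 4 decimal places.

R(0,0) (trapezoid, 1 panel, h=2.2000): 239.630445
R(1,0) (trapezoid, 2 panels, h=1.1000): 142.131362
R(2,0) (trapezoid, 4 panels, h=0.5500): 110.889187
R(1,1) = 142.131362 + (142.131362 − 239.630445)/3 = 109.631668
R(2,1) = 110.889187 + (110.889187 − 142.131362)/3 = 100.475129
R(2,2) = 100.475129 + (100.475129 − 109.631668)/15 = 99.864693

99.8647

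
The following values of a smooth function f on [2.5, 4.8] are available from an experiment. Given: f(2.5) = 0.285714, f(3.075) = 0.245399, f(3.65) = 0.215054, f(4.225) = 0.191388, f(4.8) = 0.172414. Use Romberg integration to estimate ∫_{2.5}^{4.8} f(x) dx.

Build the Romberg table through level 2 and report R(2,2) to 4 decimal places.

R(0,0) (trapezoid, 1 panel, h=2.3000): 0.526847
R(1,0) (trapezoid, 2 panels, h=1.1500): 0.510736
R(2,0) (trapezoid, 4 panels, h=0.5750): 0.506520
R(1,1) = 0.510736 + (0.510736 − 0.526847)/3 = 0.505366
R(2,1) = 0.506520 + (0.506520 − 0.510736)/3 = 0.505115
R(2,2) = 0.505115 + (0.505115 − 0.505366)/15 = 0.505098

0.5051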